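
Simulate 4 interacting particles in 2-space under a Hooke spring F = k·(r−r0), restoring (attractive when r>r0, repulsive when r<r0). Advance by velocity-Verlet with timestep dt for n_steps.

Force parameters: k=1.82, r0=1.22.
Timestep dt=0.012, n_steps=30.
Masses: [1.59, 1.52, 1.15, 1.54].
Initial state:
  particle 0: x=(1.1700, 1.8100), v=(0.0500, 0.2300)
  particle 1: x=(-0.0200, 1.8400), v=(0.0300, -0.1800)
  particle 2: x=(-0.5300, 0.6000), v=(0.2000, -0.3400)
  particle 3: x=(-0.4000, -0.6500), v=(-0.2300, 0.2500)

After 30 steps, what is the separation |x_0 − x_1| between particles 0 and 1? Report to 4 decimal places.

step 0: x0=(1.1700, 1.8100) x1=(-0.0200, 1.8400) x2=(-0.5300, 0.6000) x3=(-0.4000, -0.6500)
step 1: x0=(1.1705, 1.8126) x1=(-0.0197, 1.8377) x2=(-0.5275, 0.5960) x3=(-0.4027, -0.6468)
step 2: x0=(1.1707, 1.8149) x1=(-0.0194, 1.8352) x2=(-0.5249, 0.5921) x3=(-0.4051, -0.6431)
step 3: x0=(1.1706, 1.8168) x1=(-0.0191, 1.8324) x2=(-0.5220, 0.5884) x3=(-0.4074, -0.6389)
step 4: x0=(1.1703, 1.8185) x1=(-0.0189, 1.8294) x2=(-0.5190, 0.5848) x3=(-0.4095, -0.6343)
step 5: x0=(1.1697, 1.8198) x1=(-0.0188, 1.8262) x2=(-0.5159, 0.5813) x3=(-0.4114, -0.6292)
step 6: x0=(1.1689, 1.8208) x1=(-0.0187, 1.8227) x2=(-0.5125, 0.5780) x3=(-0.4132, -0.6237)
step 7: x0=(1.1678, 1.8215) x1=(-0.0186, 1.8190) x2=(-0.5090, 0.5748) x3=(-0.4147, -0.6177)
step 8: x0=(1.1664, 1.8219) x1=(-0.0186, 1.8151) x2=(-0.5053, 0.5718) x3=(-0.4160, -0.6112)
step 9: x0=(1.1648, 1.8219) x1=(-0.0187, 1.8109) x2=(-0.5015, 0.5689) x3=(-0.4172, -0.6044)
step 10: x0=(1.1629, 1.8216) x1=(-0.0188, 1.8066) x2=(-0.4975, 0.5662) x3=(-0.4181, -0.5970)
step 11: x0=(1.1608, 1.8210) x1=(-0.0189, 1.8019) x2=(-0.4933, 0.5636) x3=(-0.4189, -0.5893)
step 12: x0=(1.1584, 1.8201) x1=(-0.0191, 1.7971) x2=(-0.4889, 0.5612) x3=(-0.4195, -0.5811)
step 13: x0=(1.1557, 1.8189) x1=(-0.0193, 1.7921) x2=(-0.4844, 0.5590) x3=(-0.4198, -0.5725)
step 14: x0=(1.1528, 1.8174) x1=(-0.0196, 1.7868) x2=(-0.4798, 0.5569) x3=(-0.4200, -0.5635)
step 15: x0=(1.1496, 1.8156) x1=(-0.0199, 1.7813) x2=(-0.4749, 0.5549) x3=(-0.4200, -0.5541)
step 16: x0=(1.1462, 1.8134) x1=(-0.0203, 1.7756) x2=(-0.4700, 0.5532) x3=(-0.4199, -0.5443)
step 17: x0=(1.1426, 1.8110) x1=(-0.0207, 1.7697) x2=(-0.4648, 0.5516) x3=(-0.4195, -0.5340)
step 18: x0=(1.1387, 1.8082) x1=(-0.0212, 1.7636) x2=(-0.4596, 0.5501) x3=(-0.4190, -0.5234)
step 19: x0=(1.1346, 1.8052) x1=(-0.0217, 1.7573) x2=(-0.4541, 0.5488) x3=(-0.4182, -0.5124)
step 20: x0=(1.1302, 1.8018) x1=(-0.0223, 1.7508) x2=(-0.4485, 0.5477) x3=(-0.4173, -0.5010)
step 21: x0=(1.1256, 1.7982) x1=(-0.0229, 1.7441) x2=(-0.4428, 0.5467) x3=(-0.4162, -0.4893)
step 22: x0=(1.1207, 1.7942) x1=(-0.0236, 1.7372) x2=(-0.4369, 0.5459) x3=(-0.4150, -0.4772)
step 23: x0=(1.1157, 1.7900) x1=(-0.0243, 1.7302) x2=(-0.4309, 0.5453) x3=(-0.4135, -0.4647)
step 24: x0=(1.1104, 1.7855) x1=(-0.0250, 1.7230) x2=(-0.4248, 0.5448) x3=(-0.4119, -0.4519)
step 25: x0=(1.1049, 1.7807) x1=(-0.0258, 1.7155) x2=(-0.4185, 0.5445) x3=(-0.4101, -0.4388)
step 26: x0=(1.0991, 1.7757) x1=(-0.0266, 1.7080) x2=(-0.4121, 0.5444) x3=(-0.4082, -0.4253)
step 27: x0=(1.0932, 1.7703) x1=(-0.0275, 1.7002) x2=(-0.4055, 0.5444) x3=(-0.4060, -0.4115)
step 28: x0=(1.0870, 1.7648) x1=(-0.0285, 1.6923) x2=(-0.3989, 0.5446) x3=(-0.4037, -0.3974)
step 29: x0=(1.0807, 1.7589) x1=(-0.0294, 1.6843) x2=(-0.3921, 0.5450) x3=(-0.4013, -0.3830)
step 30: x0=(1.0741, 1.7528) x1=(-0.0305, 1.6761) x2=(-0.3852, 0.5455) x3=(-0.3987, -0.3683)

1.1072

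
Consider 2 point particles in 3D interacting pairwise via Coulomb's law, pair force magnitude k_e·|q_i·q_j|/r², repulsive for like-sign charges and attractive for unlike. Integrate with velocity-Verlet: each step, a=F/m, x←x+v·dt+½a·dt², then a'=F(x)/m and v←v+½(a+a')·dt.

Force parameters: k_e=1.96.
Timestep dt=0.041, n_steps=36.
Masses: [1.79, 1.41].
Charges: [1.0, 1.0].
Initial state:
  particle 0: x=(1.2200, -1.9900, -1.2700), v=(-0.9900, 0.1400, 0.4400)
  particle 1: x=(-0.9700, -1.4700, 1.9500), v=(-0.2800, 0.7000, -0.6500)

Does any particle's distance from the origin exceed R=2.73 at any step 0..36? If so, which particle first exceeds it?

no

step 0: x0=(1.2200, -1.9900, -1.2700) x1=(-0.9700, -1.4700, 1.9500)
step 1: x0=(1.1794, -1.9843, -1.2520) x1=(-0.9815, -1.4413, 1.9234)
step 2: x0=(1.1390, -1.9786, -1.2341) x1=(-0.9931, -1.4126, 1.8970)
step 3: x0=(1.0985, -1.9729, -1.2163) x1=(-1.0048, -1.3838, 1.8706)
step 4: x0=(1.0582, -1.9672, -1.1986) x1=(-1.0166, -1.3550, 1.8444)
step 5: x0=(1.0179, -1.9615, -1.1811) x1=(-1.0285, -1.3262, 1.8184)
step 6: x0=(0.9777, -1.9559, -1.1636) x1=(-1.0405, -1.2974, 1.7924)
step 7: x0=(0.9376, -1.9503, -1.1463) x1=(-1.0525, -1.2685, 1.7667)
step 8: x0=(0.8976, -1.9447, -1.1290) x1=(-1.0647, -1.2396, 1.7410)
step 9: x0=(0.8576, -1.9392, -1.1119) x1=(-1.0770, -1.2107, 1.7156)
step 10: x0=(0.8177, -1.9336, -1.0949) x1=(-1.0894, -1.1817, 1.6902)
step 11: x0=(0.7779, -1.9282, -1.0780) x1=(-1.1019, -1.1527, 1.6651)
step 12: x0=(0.7382, -1.9227, -1.0613) x1=(-1.1145, -1.1236, 1.6400)
step 13: x0=(0.6986, -1.9173, -1.0447) x1=(-1.1272, -1.0945, 1.6152)
step 14: x0=(0.6591, -1.9119, -1.0282) x1=(-1.1400, -1.0653, 1.5905)
step 15: x0=(0.6196, -1.9066, -1.0118) x1=(-1.1530, -1.0361, 1.5660)
step 16: x0=(0.5803, -1.9013, -0.9956) x1=(-1.1660, -1.0068, 1.5417)
step 17: x0=(0.5411, -1.8961, -0.9795) x1=(-1.1792, -0.9774, 1.5176)
step 18: x0=(0.5019, -1.8909, -0.9636) x1=(-1.1925, -0.9480, 1.4936)
step 19: x0=(0.4629, -1.8858, -0.9478) x1=(-1.2060, -0.9185, 1.4698)
step 20: x0=(0.4239, -1.8807, -0.9322) x1=(-1.2196, -0.8890, 1.4462)
step 21: x0=(0.3851, -1.8757, -0.9167) x1=(-1.2333, -0.8593, 1.4228)
step 22: x0=(0.3464, -1.8708, -0.9014) x1=(-1.2471, -0.8296, 1.3996)
step 23: x0=(0.3078, -1.8660, -0.8863) x1=(-1.2611, -0.7998, 1.3767)
step 24: x0=(0.2693, -1.8612, -0.8713) x1=(-1.2753, -0.7699, 1.3539)
step 25: x0=(0.2309, -1.8565, -0.8564) x1=(-1.2895, -0.7398, 1.3313)
step 26: x0=(0.1926, -1.8519, -0.8418) x1=(-1.3040, -0.7097, 1.3089)
step 27: x0=(0.1545, -1.8473, -0.8273) x1=(-1.3185, -0.6795, 1.2868)
step 28: x0=(0.1164, -1.8429, -0.8130) x1=(-1.3333, -0.6491, 1.2648)
step 29: x0=(0.0785, -1.8386, -0.7988) x1=(-1.3482, -0.6186, 1.2431)
step 30: x0=(0.0407, -1.8344, -0.7848) x1=(-1.3632, -0.5880, 1.2216)
step 31: x0=(0.0031, -1.8302, -0.7710) x1=(-1.3784, -0.5572, 1.2004)
step 32: x0=(-0.0345, -1.8262, -0.7574) x1=(-1.3937, -0.5263, 1.1794)
step 33: x0=(-0.0719, -1.8224, -0.7440) x1=(-1.4093, -0.4952, 1.1585)
step 34: x0=(-0.1092, -1.8186, -0.7307) x1=(-1.4249, -0.4640, 1.1380)
step 35: x0=(-0.1463, -1.8150, -0.7177) x1=(-1.4408, -0.4326, 1.1176)
step 36: x0=(-0.1833, -1.8115, -0.7048) x1=(-1.4568, -0.4010, 1.0975)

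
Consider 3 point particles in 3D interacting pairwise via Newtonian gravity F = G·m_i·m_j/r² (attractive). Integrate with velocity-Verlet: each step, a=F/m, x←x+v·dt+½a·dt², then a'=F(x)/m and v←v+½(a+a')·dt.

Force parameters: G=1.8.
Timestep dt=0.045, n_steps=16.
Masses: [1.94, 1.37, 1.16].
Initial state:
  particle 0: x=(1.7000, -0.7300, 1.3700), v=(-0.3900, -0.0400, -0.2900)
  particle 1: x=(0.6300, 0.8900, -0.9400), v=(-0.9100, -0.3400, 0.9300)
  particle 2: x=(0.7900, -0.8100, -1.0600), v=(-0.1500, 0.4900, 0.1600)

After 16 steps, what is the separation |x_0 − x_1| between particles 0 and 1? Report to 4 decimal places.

2.0645

step 0: x0=(1.7000, -0.7300, 1.3700) x1=(0.6300, 0.8900, -0.9400) x2=(0.7900, -0.8100, -1.0600)
step 1: x0=(1.6822, -0.7317, 1.3564) x1=(0.5893, 0.8738, -0.8979) x2=(0.7834, -0.7871, -1.0522)
step 2: x0=(1.6641, -0.7330, 1.3419) x1=(0.5490, 0.8556, -0.8553) x2=(0.7769, -0.7624, -1.0433)
step 3: x0=(1.6454, -0.7341, 1.3262) x1=(0.5092, 0.8355, -0.8123) x2=(0.7705, -0.7359, -1.0332)
step 4: x0=(1.6263, -0.7348, 1.3095) x1=(0.4701, 0.8133, -0.7689) x2=(0.7642, -0.7075, -1.0217)
step 5: x0=(1.6067, -0.7352, 1.2917) x1=(0.4316, 0.7890, -0.7252) x2=(0.7580, -0.6771, -1.0089)
step 6: x0=(1.5866, -0.7353, 1.2728) x1=(0.3939, 0.7625, -0.6811) x2=(0.7517, -0.6448, -0.9945)
step 7: x0=(1.5660, -0.7349, 1.2528) x1=(0.3571, 0.7336, -0.6367) x2=(0.7452, -0.6103, -0.9785)
step 8: x0=(1.5447, -0.7341, 1.2315) x1=(0.3213, 0.7022, -0.5921) x2=(0.7386, -0.5736, -0.9608)
step 9: x0=(1.5229, -0.7329, 1.2090) x1=(0.2866, 0.6683, -0.5474) x2=(0.7316, -0.5347, -0.9412)
step 10: x0=(1.5005, -0.7311, 1.1853) x1=(0.2531, 0.6318, -0.5027) x2=(0.7242, -0.4934, -0.9195)
step 11: x0=(1.4773, -0.7289, 1.1602) x1=(0.2212, 0.5923, -0.4580) x2=(0.7161, -0.4496, -0.8956)
step 12: x0=(1.4534, -0.7261, 1.1338) x1=(0.1911, 0.5499, -0.4135) x2=(0.7072, -0.4032, -0.8692)
step 13: x0=(1.4288, -0.7227, 1.1059) x1=(0.1629, 0.5043, -0.3693) x2=(0.6973, -0.3542, -0.8399)
step 14: x0=(1.4032, -0.7186, 1.0766) x1=(0.1371, 0.4554, -0.3258) x2=(0.6859, -0.3023, -0.8075)
step 15: x0=(1.3768, -0.7138, 1.0457) x1=(0.1141, 0.4030, -0.2830) x2=(0.6729, -0.2475, -0.7715)
step 16: x0=(1.3494, -0.7081, 1.0132) x1=(0.0944, 0.3470, -0.2415) x2=(0.6575, -0.1897, -0.7314)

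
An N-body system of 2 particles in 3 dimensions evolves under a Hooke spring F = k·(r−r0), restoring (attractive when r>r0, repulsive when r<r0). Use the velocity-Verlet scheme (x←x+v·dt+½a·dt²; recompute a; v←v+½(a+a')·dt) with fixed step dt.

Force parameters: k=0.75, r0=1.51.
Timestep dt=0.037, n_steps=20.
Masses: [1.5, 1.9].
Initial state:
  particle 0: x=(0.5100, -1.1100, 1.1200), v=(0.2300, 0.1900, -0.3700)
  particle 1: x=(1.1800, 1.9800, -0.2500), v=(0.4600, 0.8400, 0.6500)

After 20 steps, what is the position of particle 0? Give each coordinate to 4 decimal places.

(0.7348, -0.7253, 0.7623)

step 0: x0=(0.5100, -1.1100, 1.1200) x1=(1.1800, 1.9800, -0.2500)
step 1: x0=(0.5186, -1.1024, 1.1060) x1=(1.1969, 2.0106, -0.2257)
step 2: x0=(0.5275, -1.0936, 1.0916) x1=(1.2136, 2.0403, -0.2011)
step 3: x0=(0.5367, -1.0835, 1.0766) x1=(1.2301, 2.0690, -0.1760)
step 4: x0=(0.5461, -1.0723, 1.0612) x1=(1.2464, 2.0967, -0.1506)
step 5: x0=(0.5558, -1.0598, 1.0453) x1=(1.2625, 2.1235, -0.1248)
step 6: x0=(0.5658, -1.0461, 1.0289) x1=(1.2784, 2.1493, -0.0986)
step 7: x0=(0.5761, -1.0312, 1.0121) x1=(1.2940, 2.1742, -0.0721)
step 8: x0=(0.5866, -1.0150, 0.9949) x1=(1.3094, 2.1980, -0.0453)
step 9: x0=(0.5974, -0.9976, 0.9772) x1=(1.3246, 2.2209, -0.0181)
step 10: x0=(0.6085, -0.9789, 0.9592) x1=(1.3396, 2.2428, 0.0093)
step 11: x0=(0.6199, -0.9591, 0.9409) x1=(1.3544, 2.2638, 0.0371)
step 12: x0=(0.6315, -0.9379, 0.9221) x1=(1.3689, 2.2837, 0.0651)
step 13: x0=(0.6434, -0.9156, 0.9031) x1=(1.3833, 2.3027, 0.0934)
step 14: x0=(0.6556, -0.8920, 0.8838) x1=(1.3974, 2.3207, 0.1219)
step 15: x0=(0.6681, -0.8672, 0.8641) x1=(1.4112, 2.3378, 0.1506)
step 16: x0=(0.6809, -0.8412, 0.8442) x1=(1.4249, 2.3539, 0.1796)
step 17: x0=(0.6940, -0.8140, 0.8240) x1=(1.4383, 2.3690, 0.2088)
step 18: x0=(0.7073, -0.7856, 0.8037) x1=(1.4515, 2.3833, 0.2381)
step 19: x0=(0.7209, -0.7561, 0.7831) x1=(1.4645, 2.3966, 0.2676)
step 20: x0=(0.7348, -0.7253, 0.7623) x1=(1.4773, 2.4089, 0.2973)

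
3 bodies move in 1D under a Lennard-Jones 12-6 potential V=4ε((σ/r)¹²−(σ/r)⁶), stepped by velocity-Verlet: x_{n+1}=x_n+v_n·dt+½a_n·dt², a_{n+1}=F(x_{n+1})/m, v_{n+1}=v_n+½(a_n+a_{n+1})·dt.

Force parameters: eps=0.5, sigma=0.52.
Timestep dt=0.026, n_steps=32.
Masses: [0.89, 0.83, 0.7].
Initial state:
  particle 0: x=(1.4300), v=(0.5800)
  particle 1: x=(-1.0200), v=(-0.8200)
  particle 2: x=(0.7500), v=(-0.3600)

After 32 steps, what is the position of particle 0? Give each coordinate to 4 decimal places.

(1.5681)

step 0: x0=(1.4300) x1=(-1.0200) x2=(0.7500)
step 1: x0=(1.4443) x1=(-1.0413) x2=(0.7417)
step 2: x0=(1.4571) x1=(-1.0626) x2=(0.7351)
step 3: x0=(1.4687) x1=(-1.0839) x2=(0.7302)
step 4: x0=(1.4791) x1=(-1.1053) x2=(0.7268)
step 5: x0=(1.4885) x1=(-1.1266) x2=(0.7246)
step 6: x0=(1.4970) x1=(-1.1479) x2=(0.7236)
step 7: x0=(1.5045) x1=(-1.1692) x2=(0.7238)
step 8: x0=(1.5113) x1=(-1.1905) x2=(0.7250)
step 9: x0=(1.5172) x1=(-1.2117) x2=(0.7273)
step 10: x0=(1.5223) x1=(-1.2330) x2=(0.7306)
step 11: x0=(1.5267) x1=(-1.2543) x2=(0.7348)
step 12: x0=(1.5302) x1=(-1.2756) x2=(0.7400)
step 13: x0=(1.5330) x1=(-1.2969) x2=(0.7463)
step 14: x0=(1.5350) x1=(-1.3182) x2=(0.7535)
step 15: x0=(1.5362) x1=(-1.3395) x2=(0.7618)
step 16: x0=(1.5364) x1=(-1.3608) x2=(0.7713)
step 17: x0=(1.5358) x1=(-1.3820) x2=(0.7819)
step 18: x0=(1.5341) x1=(-1.4033) x2=(0.7938)
step 19: x0=(1.5313) x1=(-1.4246) x2=(0.8072)
step 20: x0=(1.5272) x1=(-1.4459) x2=(0.8221)
step 21: x0=(1.5217) x1=(-1.4672) x2=(0.8388)
step 22: x0=(1.5146) x1=(-1.4884) x2=(0.8576)
step 23: x0=(1.5058) x1=(-1.5097) x2=(0.8785)
step 24: x0=(1.4954) x1=(-1.5310) x2=(0.9016)
step 25: x0=(1.4842) x1=(-1.5523) x2=(0.9255)
step 26: x0=(1.4763) x1=(-1.5735) x2=(0.9454)
step 27: x0=(1.4799) x1=(-1.5948) x2=(0.9505)
step 28: x0=(1.4959) x1=(-1.6161) x2=(0.9400)
step 29: x0=(1.5156) x1=(-1.6374) x2=(0.9247)
step 30: x0=(1.5348) x1=(-1.6587) x2=(0.9101)
step 31: x0=(1.5523) x1=(-1.6799) x2=(0.8975)
step 32: x0=(1.5681) x1=(-1.7012) x2=(0.8872)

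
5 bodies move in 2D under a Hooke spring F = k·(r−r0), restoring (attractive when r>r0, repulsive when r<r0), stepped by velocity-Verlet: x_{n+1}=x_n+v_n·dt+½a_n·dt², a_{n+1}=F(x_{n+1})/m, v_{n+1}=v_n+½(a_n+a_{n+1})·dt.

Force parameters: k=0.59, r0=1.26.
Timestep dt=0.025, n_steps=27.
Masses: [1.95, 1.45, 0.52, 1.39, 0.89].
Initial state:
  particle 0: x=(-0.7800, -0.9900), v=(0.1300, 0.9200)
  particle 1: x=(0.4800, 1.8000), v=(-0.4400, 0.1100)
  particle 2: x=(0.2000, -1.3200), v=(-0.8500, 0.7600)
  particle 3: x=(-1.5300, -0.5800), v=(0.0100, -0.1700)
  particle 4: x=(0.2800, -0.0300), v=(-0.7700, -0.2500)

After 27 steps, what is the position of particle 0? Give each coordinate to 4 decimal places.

step 0: x0=(-0.7800, -0.9900) x1=(0.4800, 1.8000) x2=(0.2000, -1.3200) x3=(-1.5300, -0.5800) x4=(0.2800, -0.0300)
step 1: x0=(-0.7767, -0.9668) x1=(0.4687, 1.8021) x2=(0.1787, -1.3003) x3=(-1.5295, -0.5840) x4=(0.2606, -0.0362)
step 2: x0=(-0.7731, -0.9434) x1=(0.4569, 1.8027) x2=(0.1573, -1.2791) x3=(-1.5284, -0.5877) x4=(0.2410, -0.0423)
step 3: x0=(-0.7694, -0.9196) x1=(0.4445, 1.8020) x2=(0.1358, -1.2566) x3=(-1.5269, -0.5909) x4=(0.2211, -0.0482)
step 4: x0=(-0.7656, -0.8956) x1=(0.4316, 1.7999) x2=(0.1143, -1.2328) x3=(-1.5249, -0.5937) x4=(0.2010, -0.0539)
step 5: x0=(-0.7615, -0.8713) x1=(0.4182, 1.7964) x2=(0.0928, -1.2077) x3=(-1.5224, -0.5961) x4=(0.1807, -0.0594)
step 6: x0=(-0.7574, -0.8466) x1=(0.4042, 1.7916) x2=(0.0713, -1.1814) x3=(-1.5195, -0.5981) x4=(0.1603, -0.0647)
step 7: x0=(-0.7531, -0.8218) x1=(0.3897, 1.7855) x2=(0.0500, -1.1540) x3=(-1.5162, -0.5996) x4=(0.1397, -0.0698)
step 8: x0=(-0.7487, -0.7966) x1=(0.3747, 1.7781) x2=(0.0287, -1.1255) x3=(-1.5124, -0.6008) x4=(0.1190, -0.0745)
step 9: x0=(-0.7441, -0.7712) x1=(0.3592, 1.7693) x2=(0.0076, -1.0960) x3=(-1.5083, -0.6015) x4=(0.0981, -0.0789)
step 10: x0=(-0.7395, -0.7455) x1=(0.3431, 1.7593) x2=(-0.0133, -1.0656) x3=(-1.5039, -0.6019) x4=(0.0773, -0.0830)
step 11: x0=(-0.7348, -0.7196) x1=(0.3266, 1.7481) x2=(-0.0340, -1.0344) x3=(-1.4990, -0.6018) x4=(0.0563, -0.0867)
step 12: x0=(-0.7300, -0.6935) x1=(0.3096, 1.7357) x2=(-0.0544, -1.0023) x3=(-1.4939, -0.6014) x4=(0.0354, -0.0901)
step 13: x0=(-0.7251, -0.6671) x1=(0.2921, 1.7220) x2=(-0.0746, -0.9696) x3=(-1.4885, -0.6005) x4=(0.0145, -0.0930)
step 14: x0=(-0.7202, -0.6404) x1=(0.2742, 1.7072) x2=(-0.0944, -0.9362) x3=(-1.4828, -0.5993) x4=(-0.0065, -0.0955)
step 15: x0=(-0.7152, -0.6136) x1=(0.2558, 1.6913) x2=(-0.1139, -0.9023) x3=(-1.4769, -0.5978) x4=(-0.0273, -0.0976)
step 16: x0=(-0.7103, -0.5865) x1=(0.2370, 1.6742) x2=(-0.1330, -0.8679) x3=(-1.4707, -0.5958) x4=(-0.0481, -0.0992)
step 17: x0=(-0.7053, -0.5592) x1=(0.2177, 1.6561) x2=(-0.1516, -0.8331) x3=(-1.4643, -0.5935) x4=(-0.0688, -0.1003)
step 18: x0=(-0.7003, -0.5318) x1=(0.1980, 1.6370) x2=(-0.1699, -0.7980) x3=(-1.4578, -0.5909) x4=(-0.0893, -0.1008)
step 19: x0=(-0.6953, -0.5041) x1=(0.1779, 1.6169) x2=(-0.1876, -0.7626) x3=(-1.4510, -0.5880) x4=(-0.1097, -0.1009)
step 20: x0=(-0.6904, -0.4762) x1=(0.1575, 1.5958) x2=(-0.2049, -0.7271) x3=(-1.4441, -0.5847) x4=(-0.1299, -0.1004)
step 21: x0=(-0.6855, -0.4482) x1=(0.1366, 1.5738) x2=(-0.2216, -0.6915) x3=(-1.4371, -0.5811) x4=(-0.1499, -0.0993)
step 22: x0=(-0.6807, -0.4199) x1=(0.1154, 1.5510) x2=(-0.2378, -0.6559) x3=(-1.4300, -0.5773) x4=(-0.1696, -0.0977)
step 23: x0=(-0.6760, -0.3915) x1=(0.0939, 1.5273) x2=(-0.2534, -0.6203) x3=(-1.4228, -0.5732) x4=(-0.1891, -0.0954)
step 24: x0=(-0.6713, -0.3629) x1=(0.0720, 1.5028) x2=(-0.2684, -0.5849) x3=(-1.4155, -0.5688) x4=(-0.2083, -0.0926)
step 25: x0=(-0.6668, -0.3342) x1=(0.0498, 1.4775) x2=(-0.2828, -0.5497) x3=(-1.4082, -0.5641) x4=(-0.2272, -0.0892)
step 26: x0=(-0.6624, -0.3053) x1=(0.0273, 1.4516) x2=(-0.2966, -0.5148) x3=(-1.4008, -0.5592) x4=(-0.2458, -0.0851)
step 27: x0=(-0.6581, -0.2763) x1=(0.0046, 1.4250) x2=(-0.3097, -0.4802) x3=(-1.3934, -0.5541) x4=(-0.2640, -0.0805)

(-0.6581, -0.2763)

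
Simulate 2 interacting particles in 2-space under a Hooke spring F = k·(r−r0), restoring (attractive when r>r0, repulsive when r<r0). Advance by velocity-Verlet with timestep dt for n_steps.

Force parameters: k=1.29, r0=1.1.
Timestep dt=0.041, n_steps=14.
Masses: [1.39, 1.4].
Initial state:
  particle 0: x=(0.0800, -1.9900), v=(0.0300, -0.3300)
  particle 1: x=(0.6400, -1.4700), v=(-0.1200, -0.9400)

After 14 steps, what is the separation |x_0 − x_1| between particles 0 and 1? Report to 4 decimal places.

0.6239

step 0: x0=(0.0800, -1.9900) x1=(0.6400, -1.4700)
step 1: x0=(0.0810, -2.0037) x1=(0.6353, -1.5084)
step 2: x0=(0.0817, -2.0178) x1=(0.6310, -1.5464)
step 3: x0=(0.0818, -2.0322) x1=(0.6271, -1.5840)
step 4: x0=(0.0815, -2.0471) x1=(0.6237, -1.6212)
step 5: x0=(0.0807, -2.0623) x1=(0.6208, -1.6580)
step 6: x0=(0.0794, -2.0780) x1=(0.6184, -1.6945)
step 7: x0=(0.0775, -2.0940) x1=(0.6166, -1.7305)
step 8: x0=(0.0750, -2.1105) x1=(0.6153, -1.7662)
step 9: x0=(0.0720, -2.1273) x1=(0.6147, -1.8015)
step 10: x0=(0.0683, -2.1445) x1=(0.6147, -1.8364)
step 11: x0=(0.0639, -2.1620) x1=(0.6153, -1.8709)
step 12: x0=(0.0589, -2.1799) x1=(0.6165, -1.9051)
step 13: x0=(0.0533, -2.1982) x1=(0.6185, -1.9390)
step 14: x0=(0.0469, -2.2167) x1=(0.6211, -1.9725)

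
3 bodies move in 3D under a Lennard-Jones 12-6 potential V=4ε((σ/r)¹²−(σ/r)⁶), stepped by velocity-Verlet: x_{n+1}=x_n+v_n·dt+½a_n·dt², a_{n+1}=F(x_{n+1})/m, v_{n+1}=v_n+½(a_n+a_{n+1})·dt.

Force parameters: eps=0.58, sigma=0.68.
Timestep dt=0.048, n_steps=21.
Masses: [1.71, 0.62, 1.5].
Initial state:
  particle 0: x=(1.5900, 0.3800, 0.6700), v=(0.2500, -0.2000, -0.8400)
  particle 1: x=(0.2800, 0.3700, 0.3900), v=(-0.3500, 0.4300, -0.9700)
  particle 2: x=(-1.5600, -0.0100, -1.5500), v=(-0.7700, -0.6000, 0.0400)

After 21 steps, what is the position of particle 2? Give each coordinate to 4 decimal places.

(-2.3358, -0.6147, -1.5094)

step 0: x0=(1.5900, 0.3800, 0.6700) x1=(0.2800, 0.3700, 0.3900) x2=(-1.5600, -0.0100, -1.5500)
step 1: x0=(1.6019, 0.3704, 0.6297) x1=(0.2635, 0.3906, 0.3435) x2=(-1.5970, -0.0388, -1.5481)
step 2: x0=(1.6136, 0.3608, 0.5893) x1=(0.2476, 0.4113, 0.2971) x2=(-1.6339, -0.0676, -1.5462)
step 3: x0=(1.6251, 0.3512, 0.5488) x1=(0.2321, 0.4319, 0.2508) x2=(-1.6709, -0.0964, -1.5442)
step 4: x0=(1.6365, 0.3416, 0.5084) x1=(0.2170, 0.4525, 0.2046) x2=(-1.7078, -0.1252, -1.5423)
step 5: x0=(1.6477, 0.3321, 0.4679) x1=(0.2022, 0.4730, 0.1585) x2=(-1.7448, -0.1540, -1.5404)
step 6: x0=(1.6589, 0.3225, 0.4274) x1=(0.1878, 0.4936, 0.1124) x2=(-1.7817, -0.1828, -1.5385)
step 7: x0=(1.6699, 0.3129, 0.3869) x1=(0.1736, 0.5141, 0.0664) x2=(-1.8187, -0.2116, -1.5365)
step 8: x0=(1.6809, 0.3034, 0.3463) x1=(0.1597, 0.5345, 0.0204) x2=(-1.8556, -0.2404, -1.5346)
step 9: x0=(1.6917, 0.2939, 0.3058) x1=(0.1459, 0.5550, -0.0255) x2=(-1.8926, -0.2692, -1.5327)
step 10: x0=(1.7025, 0.2844, 0.2652) x1=(0.1324, 0.5754, -0.0714) x2=(-1.9295, -0.2980, -1.5307)
step 11: x0=(1.7133, 0.2748, 0.2246) x1=(0.1189, 0.5957, -0.1172) x2=(-1.9665, -0.3268, -1.5288)
step 12: x0=(1.7240, 0.2654, 0.1840) x1=(0.1057, 0.6161, -0.1631) x2=(-2.0034, -0.3556, -1.5269)
step 13: x0=(1.7347, 0.2559, 0.1434) x1=(0.0925, 0.6364, -0.2089) x2=(-2.0403, -0.3844, -1.5249)
step 14: x0=(1.7453, 0.2464, 0.1028) x1=(0.0794, 0.6567, -0.2547) x2=(-2.0773, -0.4131, -1.5230)
step 15: x0=(1.7559, 0.2369, 0.0622) x1=(0.0665, 0.6769, -0.3004) x2=(-2.1142, -0.4419, -1.5210)
step 16: x0=(1.7664, 0.2275, 0.0215) x1=(0.0536, 0.6972, -0.3462) x2=(-2.1511, -0.4707, -1.5191)
step 17: x0=(1.7770, 0.2180, -0.0191) x1=(0.0408, 0.7174, -0.3919) x2=(-2.1881, -0.4995, -1.5172)
step 18: x0=(1.7875, 0.2086, -0.0597) x1=(0.0280, 0.7376, -0.4377) x2=(-2.2250, -0.5283, -1.5152)
step 19: x0=(1.7980, 0.1991, -0.1004) x1=(0.0153, 0.7577, -0.4834) x2=(-2.2619, -0.5571, -1.5133)
step 20: x0=(1.8084, 0.1897, -0.1410) x1=(0.0027, 0.7779, -0.5291) x2=(-2.2989, -0.5859, -1.5113)
step 21: x0=(1.8189, 0.1802, -0.1817) x1=(-0.0099, 0.7980, -0.5748) x2=(-2.3358, -0.6147, -1.5094)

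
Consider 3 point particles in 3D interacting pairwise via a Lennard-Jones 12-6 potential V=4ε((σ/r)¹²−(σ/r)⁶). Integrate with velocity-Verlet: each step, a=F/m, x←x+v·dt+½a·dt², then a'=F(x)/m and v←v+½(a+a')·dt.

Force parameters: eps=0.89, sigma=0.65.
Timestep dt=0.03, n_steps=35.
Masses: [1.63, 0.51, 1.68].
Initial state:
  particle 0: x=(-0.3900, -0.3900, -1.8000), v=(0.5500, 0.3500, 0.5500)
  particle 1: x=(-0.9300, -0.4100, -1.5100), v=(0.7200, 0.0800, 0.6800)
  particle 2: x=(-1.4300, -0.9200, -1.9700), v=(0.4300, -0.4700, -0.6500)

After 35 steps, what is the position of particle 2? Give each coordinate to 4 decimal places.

step 0: x0=(-0.3900, -0.3900, -1.8000) x1=(-0.9300, -0.4100, -1.5100) x2=(-1.4300, -0.9200, -1.9700)
step 1: x0=(-0.3516, -0.3787, -1.7953) x1=(-0.9804, -0.4118, -1.4532) x2=(-1.4165, -0.9336, -1.9890)
step 2: x0=(-0.3124, -0.3675, -1.7912) x1=(-1.0362, -0.4168, -1.3980) x2=(-1.4021, -0.9461, -2.0071)
step 3: x0=(-0.2750, -0.3565, -1.7863) x1=(-1.0889, -0.4241, -1.3486) x2=(-1.3869, -0.9577, -2.0242)
step 4: x0=(-0.2387, -0.3457, -1.7808) x1=(-1.1397, -0.4336, -1.3039) x2=(-1.3712, -0.9686, -2.0404)
step 5: x0=(-0.2032, -0.3349, -1.7751) x1=(-1.1895, -0.4448, -1.2629) x2=(-1.3552, -0.9788, -2.0557)
step 6: x0=(-0.1680, -0.3242, -1.7692) x1=(-1.2387, -0.4575, -1.2248) x2=(-1.3389, -0.9885, -2.0703)
step 7: x0=(-0.1331, -0.3137, -1.7632) x1=(-1.2875, -0.4714, -1.1890) x2=(-1.3225, -0.9977, -2.0842)
step 8: x0=(-0.0984, -0.3031, -1.7572) x1=(-1.3360, -0.4862, -1.1550) x2=(-1.3060, -1.0067, -2.0976)
step 9: x0=(-0.0638, -0.2926, -1.7512) x1=(-1.3841, -0.5016, -1.1225) x2=(-1.2894, -1.0153, -2.1107)
step 10: x0=(-0.0294, -0.2822, -1.7451) x1=(-1.4320, -0.5176, -1.0912) x2=(-1.2728, -1.0238, -2.1233)
step 11: x0=(0.0050, -0.2717, -1.7391) x1=(-1.4797, -0.5340, -1.0607) x2=(-1.2563, -1.0321, -2.1357)
step 12: x0=(0.0394, -0.2613, -1.7331) x1=(-1.5272, -0.5507, -1.0310) x2=(-1.2397, -1.0403, -2.1479)
step 13: x0=(0.0736, -0.2510, -1.7270) x1=(-1.5745, -0.5676, -1.0017) x2=(-1.2231, -1.0484, -2.1600)
step 14: x0=(0.1079, -0.2406, -1.7210) x1=(-1.6216, -0.5847, -0.9729) x2=(-1.2066, -1.0565, -2.1719)
step 15: x0=(0.1421, -0.2303, -1.7149) x1=(-1.6686, -0.6018, -0.9444) x2=(-1.1900, -1.0645, -2.1837)
step 16: x0=(0.1762, -0.2200, -1.7089) x1=(-1.7155, -0.6191, -0.9160) x2=(-1.1735, -1.0724, -2.1955)
step 17: x0=(0.2104, -0.2097, -1.7029) x1=(-1.7623, -0.6364, -0.8879) x2=(-1.1569, -1.0804, -2.2071)
step 18: x0=(0.2445, -0.1994, -1.6969) x1=(-1.8091, -0.6537, -0.8599) x2=(-1.1404, -1.0883, -2.2188)
step 19: x0=(0.2786, -0.1891, -1.6909) x1=(-1.8557, -0.6711, -0.8321) x2=(-1.1239, -1.0962, -2.2304)
step 20: x0=(0.3127, -0.1788, -1.6849) x1=(-1.9024, -0.6885, -0.8042) x2=(-1.1073, -1.1040, -2.2419)
step 21: x0=(0.3468, -0.1685, -1.6788) x1=(-1.9490, -0.7059, -0.7765) x2=(-1.0908, -1.1119, -2.2535)
step 22: x0=(0.3809, -0.1583, -1.6728) x1=(-1.9955, -0.7233, -0.7488) x2=(-1.0742, -1.1198, -2.2650)
step 23: x0=(0.4149, -0.1480, -1.6668) x1=(-2.0421, -0.7407, -0.7212) x2=(-1.0577, -1.1276, -2.2765)
step 24: x0=(0.4490, -0.1378, -1.6609) x1=(-2.0886, -0.7582, -0.6935) x2=(-1.0411, -1.1354, -2.2880)
step 25: x0=(0.4830, -0.1275, -1.6549) x1=(-2.1351, -0.7756, -0.6659) x2=(-1.0246, -1.1433, -2.2995)
step 26: x0=(0.5171, -0.1173, -1.6489) x1=(-2.1816, -0.7931, -0.6383) x2=(-1.0080, -1.1511, -2.3110)
step 27: x0=(0.5511, -0.1071, -1.6429) x1=(-2.2280, -0.8105, -0.6108) x2=(-0.9914, -1.1589, -2.3225)
step 28: x0=(0.5851, -0.0968, -1.6369) x1=(-2.2745, -0.8280, -0.5832) x2=(-0.9749, -1.1667, -2.3339)
step 29: x0=(0.6191, -0.0866, -1.6309) x1=(-2.3210, -0.8454, -0.5556) x2=(-0.9583, -1.1745, -2.3454)
step 30: x0=(0.6531, -0.0764, -1.6250) x1=(-2.3674, -0.8629, -0.5281) x2=(-0.9417, -1.1823, -2.3569)
step 31: x0=(0.6871, -0.0662, -1.6190) x1=(-2.4139, -0.8803, -0.5006) x2=(-0.9252, -1.1901, -2.3683)
step 32: x0=(0.7211, -0.0560, -1.6130) x1=(-2.4603, -0.8978, -0.4730) x2=(-0.9086, -1.1979, -2.3798)
step 33: x0=(0.7551, -0.0458, -1.6070) x1=(-2.5068, -0.9152, -0.4455) x2=(-0.8920, -1.2057, -2.3912)
step 34: x0=(0.7891, -0.0355, -1.6011) x1=(-2.5532, -0.9327, -0.4180) x2=(-0.8754, -1.2135, -2.4027)
step 35: x0=(0.8231, -0.0253, -1.5951) x1=(-2.5996, -0.9501, -0.3904) x2=(-0.8588, -1.2213, -2.4141)

(-0.8588, -1.2213, -2.4141)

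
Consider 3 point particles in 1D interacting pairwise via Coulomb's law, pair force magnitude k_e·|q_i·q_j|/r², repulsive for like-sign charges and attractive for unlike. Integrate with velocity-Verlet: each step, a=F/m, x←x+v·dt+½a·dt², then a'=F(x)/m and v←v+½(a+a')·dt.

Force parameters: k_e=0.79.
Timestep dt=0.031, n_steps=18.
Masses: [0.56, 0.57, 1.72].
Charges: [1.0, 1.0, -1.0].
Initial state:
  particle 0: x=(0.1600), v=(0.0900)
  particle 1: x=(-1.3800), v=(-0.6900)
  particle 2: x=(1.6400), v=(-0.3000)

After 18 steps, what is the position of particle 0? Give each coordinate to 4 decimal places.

(0.4047)

step 0: x0=(0.1600) x1=(-1.3800) x2=(1.6400)
step 1: x0=(0.1634) x1=(-1.4016) x2=(1.6306)
step 2: x0=(0.1680) x1=(-1.4236) x2=(1.6209)
step 3: x0=(0.1737) x1=(-1.4460) x2=(1.6110)
step 4: x0=(0.1806) x1=(-1.4687) x2=(1.6008)
step 5: x0=(0.1887) x1=(-1.4918) x2=(1.5903)
step 6: x0=(0.1980) x1=(-1.5152) x2=(1.5796)
step 7: x0=(0.2084) x1=(-1.5390) x2=(1.5686)
step 8: x0=(0.2200) x1=(-1.5630) x2=(1.5573)
step 9: x0=(0.2328) x1=(-1.5873) x2=(1.5457)
step 10: x0=(0.2468) x1=(-1.6119) x2=(1.5338)
step 11: x0=(0.2620) x1=(-1.6367) x2=(1.5216)
step 12: x0=(0.2784) x1=(-1.6618) x2=(1.5091)
step 13: x0=(0.2961) x1=(-1.6871) x2=(1.4962)
step 14: x0=(0.3151) x1=(-1.7126) x2=(1.4830)
step 15: x0=(0.3354) x1=(-1.7383) x2=(1.4694)
step 16: x0=(0.3570) x1=(-1.7642) x2=(1.4555)
step 17: x0=(0.3801) x1=(-1.7902) x2=(1.4411)
step 18: x0=(0.4047) x1=(-1.8164) x2=(1.4263)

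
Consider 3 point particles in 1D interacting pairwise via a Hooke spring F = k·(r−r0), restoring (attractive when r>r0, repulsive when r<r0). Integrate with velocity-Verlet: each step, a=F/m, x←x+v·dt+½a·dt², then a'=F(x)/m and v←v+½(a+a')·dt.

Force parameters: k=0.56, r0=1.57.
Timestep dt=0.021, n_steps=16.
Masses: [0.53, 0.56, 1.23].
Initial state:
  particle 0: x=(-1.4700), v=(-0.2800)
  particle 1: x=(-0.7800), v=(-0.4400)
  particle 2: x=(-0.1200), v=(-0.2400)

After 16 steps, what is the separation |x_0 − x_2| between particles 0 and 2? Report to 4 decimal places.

1.4561

step 0: x0=(-1.4700) x1=(-0.7800) x2=(-0.1200)
step 1: x0=(-1.4761) x1=(-0.7892) x2=(-0.1249)
step 2: x0=(-1.4828) x1=(-0.7985) x2=(-0.1296)
step 3: x0=(-1.4899) x1=(-0.8078) x2=(-0.1341)
step 4: x0=(-1.4976) x1=(-0.8170) x2=(-0.1384)
step 5: x0=(-1.5058) x1=(-0.8263) x2=(-0.1424)
step 6: x0=(-1.5145) x1=(-0.8356) x2=(-0.1462)
step 7: x0=(-1.5237) x1=(-0.8448) x2=(-0.1498)
step 8: x0=(-1.5334) x1=(-0.8541) x2=(-0.1532)
step 9: x0=(-1.5437) x1=(-0.8633) x2=(-0.1563)
step 10: x0=(-1.5544) x1=(-0.8726) x2=(-0.1593)
step 11: x0=(-1.5656) x1=(-0.8818) x2=(-0.1621)
step 12: x0=(-1.5773) x1=(-0.8910) x2=(-0.1646)
step 13: x0=(-1.5895) x1=(-0.9002) x2=(-0.1669)
step 14: x0=(-1.6022) x1=(-0.9093) x2=(-0.1691)
step 15: x0=(-1.6153) x1=(-0.9185) x2=(-0.1710)
step 16: x0=(-1.6289) x1=(-0.9276) x2=(-0.1728)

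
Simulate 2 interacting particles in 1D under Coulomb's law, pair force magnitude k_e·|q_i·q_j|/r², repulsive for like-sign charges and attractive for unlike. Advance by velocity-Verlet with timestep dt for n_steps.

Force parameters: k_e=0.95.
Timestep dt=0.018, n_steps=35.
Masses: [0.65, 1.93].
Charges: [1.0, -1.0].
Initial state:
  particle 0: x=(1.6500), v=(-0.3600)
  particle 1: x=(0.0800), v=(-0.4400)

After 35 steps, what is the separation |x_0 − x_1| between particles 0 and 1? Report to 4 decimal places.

1.4611

step 0: x0=(1.6500) x1=(0.0800)
step 1: x0=(1.6434) x1=(0.0721)
step 2: x0=(1.6367) x1=(0.0643)
step 3: x0=(1.6297) x1=(0.0565)
step 4: x0=(1.6225) x1=(0.0488)
step 5: x0=(1.6152) x1=(0.0412)
step 6: x0=(1.6077) x1=(0.0336)
step 7: x0=(1.5999) x1=(0.0261)
step 8: x0=(1.5920) x1=(0.0187)
step 9: x0=(1.5839) x1=(0.0113)
step 10: x0=(1.5756) x1=(0.0040)
step 11: x0=(1.5671) x1=(-0.0032)
step 12: x0=(1.5585) x1=(-0.0104)
step 13: x0=(1.5496) x1=(-0.0175)
step 14: x0=(1.5405) x1=(-0.0246)
step 15: x0=(1.5313) x1=(-0.0315)
step 16: x0=(1.5218) x1=(-0.0385)
step 17: x0=(1.5121) x1=(-0.0453)
step 18: x0=(1.5023) x1=(-0.0521)
step 19: x0=(1.4923) x1=(-0.0588)
step 20: x0=(1.4820) x1=(-0.0655)
step 21: x0=(1.4716) x1=(-0.0721)
step 22: x0=(1.4610) x1=(-0.0786)
step 23: x0=(1.4501) x1=(-0.0850)
step 24: x0=(1.4391) x1=(-0.0914)
step 25: x0=(1.4279) x1=(-0.0977)
step 26: x0=(1.4164) x1=(-0.1040)
step 27: x0=(1.4048) x1=(-0.1102)
step 28: x0=(1.3929) x1=(-0.1163)
step 29: x0=(1.3809) x1=(-0.1223)
step 30: x0=(1.3686) x1=(-0.1283)
step 31: x0=(1.3561) x1=(-0.1342)
step 32: x0=(1.3434) x1=(-0.1400)
step 33: x0=(1.3305) x1=(-0.1458)
step 34: x0=(1.3174) x1=(-0.1515)
step 35: x0=(1.3040) x1=(-0.1571)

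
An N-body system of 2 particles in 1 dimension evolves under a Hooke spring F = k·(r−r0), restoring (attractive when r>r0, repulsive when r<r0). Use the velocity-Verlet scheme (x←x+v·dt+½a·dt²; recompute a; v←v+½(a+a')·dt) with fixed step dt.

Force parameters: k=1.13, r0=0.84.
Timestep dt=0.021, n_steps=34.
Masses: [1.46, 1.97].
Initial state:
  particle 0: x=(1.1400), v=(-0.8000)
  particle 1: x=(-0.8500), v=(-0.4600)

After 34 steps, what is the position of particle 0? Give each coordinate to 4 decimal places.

(0.3700)

step 0: x0=(1.1400) x1=(-0.8500)
step 1: x0=(1.1230) x1=(-0.8595)
step 2: x0=(1.1056) x1=(-0.8687)
step 3: x0=(1.0878) x1=(-0.8777)
step 4: x0=(1.0697) x1=(-0.8863)
step 5: x0=(1.0511) x1=(-0.8947)
step 6: x0=(1.0322) x1=(-0.9028)
step 7: x0=(1.0129) x1=(-0.9106)
step 8: x0=(0.9933) x1=(-0.9182)
step 9: x0=(0.9733) x1=(-0.9254)
step 10: x0=(0.9529) x1=(-0.9324)
step 11: x0=(0.9321) x1=(-0.9392)
step 12: x0=(0.9110) x1=(-0.9456)
step 13: x0=(0.8896) x1=(-0.9519)
step 14: x0=(0.8678) x1=(-0.9578)
step 15: x0=(0.8457) x1=(-0.9635)
step 16: x0=(0.8232) x1=(-0.9690)
step 17: x0=(0.8005) x1=(-0.9742)
step 18: x0=(0.7774) x1=(-0.9792)
step 19: x0=(0.7540) x1=(-0.9840)
step 20: x0=(0.7302) x1=(-0.9885)
step 21: x0=(0.7062) x1=(-0.9928)
step 22: x0=(0.6819) x1=(-0.9969)
step 23: x0=(0.6573) x1=(-1.0008)
step 24: x0=(0.6324) x1=(-1.0045)
step 25: x0=(0.6073) x1=(-1.0080)
step 26: x0=(0.5819) x1=(-1.0113)
step 27: x0=(0.5562) x1=(-1.0143)
step 28: x0=(0.5303) x1=(-1.0172)
step 29: x0=(0.5041) x1=(-1.0200)
step 30: x0=(0.4778) x1=(-1.0225)
step 31: x0=(0.4511) x1=(-1.0249)
step 32: x0=(0.4243) x1=(-1.0271)
step 33: x0=(0.3973) x1=(-1.0292)
step 34: x0=(0.3700) x1=(-1.0311)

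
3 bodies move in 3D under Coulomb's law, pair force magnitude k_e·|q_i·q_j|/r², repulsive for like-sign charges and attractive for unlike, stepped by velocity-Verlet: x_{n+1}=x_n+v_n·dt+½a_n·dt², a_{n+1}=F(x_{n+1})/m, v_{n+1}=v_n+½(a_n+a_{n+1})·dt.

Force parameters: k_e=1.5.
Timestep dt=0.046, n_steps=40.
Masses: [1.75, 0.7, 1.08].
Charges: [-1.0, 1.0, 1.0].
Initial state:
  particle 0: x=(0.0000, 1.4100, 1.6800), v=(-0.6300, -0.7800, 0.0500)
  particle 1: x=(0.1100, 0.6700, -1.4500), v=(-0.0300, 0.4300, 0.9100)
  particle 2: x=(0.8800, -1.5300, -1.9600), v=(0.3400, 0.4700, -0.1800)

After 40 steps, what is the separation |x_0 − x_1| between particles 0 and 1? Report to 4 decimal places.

step 0: x0=(0.0000, 1.4100, 1.6800) x1=(0.1100, 0.6700, -1.4500) x2=(0.8800, -1.5300, -1.9600)
step 1: x0=(-0.0290, 1.3741, 1.6822) x1=(0.1085, 0.6902, -1.4078) x2=(0.8957, -1.5086, -1.9683)
step 2: x0=(-0.0579, 1.3381, 1.6841) x1=(0.1067, 0.7112, -1.3651) x2=(0.9116, -1.4875, -1.9766)
step 3: x0=(-0.0868, 1.3020, 1.6858) x1=(0.1046, 0.7330, -1.3216) x2=(0.9276, -1.4669, -1.9849)
step 4: x0=(-0.1157, 1.2658, 1.6873) x1=(0.1023, 0.7556, -1.2775) x2=(0.9437, -1.4466, -1.9933)
step 5: x0=(-0.1446, 1.2295, 1.6885) x1=(0.0996, 0.7790, -1.2327) x2=(0.9600, -1.4267, -2.0017)
step 6: x0=(-0.1734, 1.1932, 1.6894) x1=(0.0967, 0.8030, -1.1871) x2=(0.9764, -1.4071, -2.0101)
step 7: x0=(-0.2022, 1.1568, 1.6900) x1=(0.0934, 0.8278, -1.1408) x2=(0.9929, -1.3878, -2.0186)
step 8: x0=(-0.2309, 1.1203, 1.6904) x1=(0.0899, 0.8532, -1.0937) x2=(1.0095, -1.3689, -2.0271)
step 9: x0=(-0.2596, 1.0837, 1.6904) x1=(0.0860, 0.8793, -1.0458) x2=(1.0263, -1.3502, -2.0357)
step 10: x0=(-0.2882, 1.0471, 1.6902) x1=(0.0818, 0.9060, -0.9971) x2=(1.0432, -1.3319, -2.0443)
step 11: x0=(-0.3168, 1.0104, 1.6897) x1=(0.0773, 0.9333, -0.9474) x2=(1.0602, -1.3138, -2.0530)
step 12: x0=(-0.3453, 0.9737, 1.6888) x1=(0.0725, 0.9611, -0.8969) x2=(1.0773, -1.2961, -2.0618)
step 13: x0=(-0.3738, 0.9369, 1.6876) x1=(0.0674, 0.9894, -0.8455) x2=(1.0945, -1.2785, -2.0706)
step 14: x0=(-0.4021, 0.9001, 1.6860) x1=(0.0619, 1.0181, -0.7932) x2=(1.1118, -1.2612, -2.0794)
step 15: x0=(-0.4304, 0.8633, 1.6841) x1=(0.0561, 1.0474, -0.7399) x2=(1.1292, -1.2442, -2.0883)
step 16: x0=(-0.4586, 0.8264, 1.6819) x1=(0.0499, 1.0769, -0.6856) x2=(1.1467, -1.2274, -2.0973)
step 17: x0=(-0.4867, 0.7896, 1.6793) x1=(0.0434, 1.1069, -0.6303) x2=(1.1643, -1.2108, -2.1063)
step 18: x0=(-0.5148, 0.7527, 1.6763) x1=(0.0365, 1.1371, -0.5740) x2=(1.1819, -1.1943, -2.1153)
step 19: x0=(-0.5426, 0.7159, 1.6729) x1=(0.0292, 1.1676, -0.5166) x2=(1.1996, -1.1781, -2.1245)
step 20: x0=(-0.5704, 0.6791, 1.6691) x1=(0.0215, 1.1983, -0.4582) x2=(1.2174, -1.1621, -2.1336)
step 21: x0=(-0.5981, 0.6424, 1.6649) x1=(0.0134, 1.2291, -0.3987) x2=(1.2353, -1.1462, -2.1428)
step 22: x0=(-0.6256, 0.6057, 1.6603) x1=(0.0049, 1.2600, -0.3382) x2=(1.2531, -1.1305, -2.1521)
step 23: x0=(-0.6530, 0.5690, 1.6553) x1=(-0.0040, 1.2910, -0.2765) x2=(1.2711, -1.1149, -2.1614)
step 24: x0=(-0.6802, 0.5325, 1.6499) x1=(-0.0134, 1.3219, -0.2137) x2=(1.2891, -1.0995, -2.1707)
step 25: x0=(-0.7073, 0.4961, 1.6441) x1=(-0.0233, 1.3528, -0.1498) x2=(1.3071, -1.0842, -2.1800)
step 26: x0=(-0.7342, 0.4599, 1.6378) x1=(-0.0336, 1.3835, -0.0849) x2=(1.3252, -1.0690, -2.1894)
step 27: x0=(-0.7609, 0.4238, 1.6311) x1=(-0.0444, 1.4139, -0.0188) x2=(1.3433, -1.0540, -2.1988)
step 28: x0=(-0.7874, 0.3878, 1.6240) x1=(-0.0558, 1.4442, 0.0484) x2=(1.3614, -1.0391, -2.2083)
step 29: x0=(-0.8137, 0.3521, 1.6165) x1=(-0.0677, 1.4740, 0.1166) x2=(1.3795, -1.0243, -2.2177)
step 30: x0=(-0.8399, 0.3166, 1.6086) x1=(-0.0801, 1.5035, 0.1858) x2=(1.3977, -1.0095, -2.2272)
step 31: x0=(-0.8658, 0.2814, 1.6003) x1=(-0.0931, 1.5325, 0.2561) x2=(1.4159, -0.9949, -2.2367)
step 32: x0=(-0.8914, 0.2464, 1.5916) x1=(-0.1066, 1.5610, 0.3273) x2=(1.4341, -0.9804, -2.2463)
step 33: x0=(-0.9169, 0.2117, 1.5826) x1=(-0.1207, 1.5890, 0.3994) x2=(1.4522, -0.9660, -2.2558)
step 34: x0=(-0.9422, 0.1773, 1.5732) x1=(-0.1354, 1.6163, 0.4725) x2=(1.4704, -0.9516, -2.2653)
step 35: x0=(-0.9672, 0.1432, 1.5635) x1=(-0.1506, 1.6429, 0.5463) x2=(1.4886, -0.9373, -2.2749)
step 36: x0=(-0.9919, 0.1094, 1.5535) x1=(-0.1665, 1.6689, 0.6209) x2=(1.5068, -0.9231, -2.2844)
step 37: x0=(-1.0165, 0.0760, 1.5432) x1=(-0.1828, 1.6941, 0.6962) x2=(1.5250, -0.9090, -2.2940)
step 38: x0=(-1.0408, 0.0429, 1.5326) x1=(-0.1998, 1.7185, 0.7722) x2=(1.5432, -0.8950, -2.3035)
step 39: x0=(-1.0649, 0.0102, 1.5218) x1=(-0.2173, 1.7422, 0.8487) x2=(1.5614, -0.8810, -2.3131)
step 40: x0=(-1.0887, -0.0222, 1.5109) x1=(-0.2354, 1.7651, 0.9258) x2=(1.5795, -0.8670, -2.3227)

2.0652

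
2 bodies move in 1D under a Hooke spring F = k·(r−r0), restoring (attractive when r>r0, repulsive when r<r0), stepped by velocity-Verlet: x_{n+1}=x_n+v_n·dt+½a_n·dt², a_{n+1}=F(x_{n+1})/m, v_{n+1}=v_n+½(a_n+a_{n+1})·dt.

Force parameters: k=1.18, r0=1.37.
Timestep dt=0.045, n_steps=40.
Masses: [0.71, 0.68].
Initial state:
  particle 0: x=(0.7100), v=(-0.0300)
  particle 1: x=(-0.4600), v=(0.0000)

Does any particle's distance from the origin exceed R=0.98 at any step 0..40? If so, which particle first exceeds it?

no

step 0: x0=(0.7100) x1=(-0.4600)
step 1: x0=(0.7090) x1=(-0.4604)
step 2: x0=(0.7086) x1=(-0.4614)
step 3: x0=(0.7090) x1=(-0.4632)
step 4: x0=(0.7100) x1=(-0.4656)
step 5: x0=(0.7116) x1=(-0.4688)
step 6: x0=(0.7139) x1=(-0.4726)
step 7: x0=(0.7168) x1=(-0.4770)
step 8: x0=(0.7203) x1=(-0.4821)
step 9: x0=(0.7244) x1=(-0.4877)
step 10: x0=(0.7290) x1=(-0.4939)
step 11: x0=(0.7341) x1=(-0.5007)
step 12: x0=(0.7397) x1=(-0.5079)
step 13: x0=(0.7456) x1=(-0.5155)
step 14: x0=(0.7519) x1=(-0.5235)
step 15: x0=(0.7586) x1=(-0.5319)
step 16: x0=(0.7655) x1=(-0.5405)
step 17: x0=(0.7726) x1=(-0.5494)
step 18: x0=(0.7799) x1=(-0.5584)
step 19: x0=(0.7873) x1=(-0.5675)
step 20: x0=(0.7948) x1=(-0.5767)
step 21: x0=(0.8022) x1=(-0.5859)
step 22: x0=(0.8096) x1=(-0.5950)
step 23: x0=(0.8169) x1=(-0.6040)
step 24: x0=(0.8239) x1=(-0.6128)
step 25: x0=(0.8308) x1=(-0.6214)
step 26: x0=(0.8374) x1=(-0.6297)
step 27: x0=(0.8437) x1=(-0.6376)
step 28: x0=(0.8496) x1=(-0.6452)
step 29: x0=(0.8550) x1=(-0.6523)
step 30: x0=(0.8601) x1=(-0.6590)
step 31: x0=(0.8646) x1=(-0.6651)
step 32: x0=(0.8685) x1=(-0.6706)
step 33: x0=(0.8719) x1=(-0.6756)
step 34: x0=(0.8747) x1=(-0.6799)
step 35: x0=(0.8769) x1=(-0.6836)
step 36: x0=(0.8785) x1=(-0.6866)
step 37: x0=(0.8793) x1=(-0.6890)
step 38: x0=(0.8796) x1=(-0.6906)
step 39: x0=(0.8791) x1=(-0.6915)
step 40: x0=(0.8780) x1=(-0.6918)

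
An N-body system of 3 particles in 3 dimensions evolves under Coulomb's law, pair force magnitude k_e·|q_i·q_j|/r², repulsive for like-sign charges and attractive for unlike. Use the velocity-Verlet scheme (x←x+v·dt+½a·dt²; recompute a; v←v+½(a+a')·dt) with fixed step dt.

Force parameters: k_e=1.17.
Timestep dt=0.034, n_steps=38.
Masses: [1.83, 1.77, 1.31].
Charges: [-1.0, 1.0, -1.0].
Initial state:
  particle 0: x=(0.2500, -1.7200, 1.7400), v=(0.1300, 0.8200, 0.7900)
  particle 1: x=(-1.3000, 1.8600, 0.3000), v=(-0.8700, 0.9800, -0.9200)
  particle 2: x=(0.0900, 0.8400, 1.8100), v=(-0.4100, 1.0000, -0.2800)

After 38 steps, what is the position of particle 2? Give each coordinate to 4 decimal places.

(-0.5245, 2.2742, 1.3559)

step 0: x0=(0.2500, -1.7200, 1.7400) x1=(-1.3000, 1.8600, 0.3000) x2=(0.0900, 0.8400, 1.8100)
step 1: x0=(0.2544, -1.6922, 1.7669) x1=(-1.3295, 1.8933, 0.2688) x2=(0.0760, 0.8741, 1.8004)
step 2: x0=(0.2588, -1.6644, 1.7937) x1=(-1.3590, 1.9264, 0.2377) x2=(0.0619, 0.9085, 1.7907)
step 3: x0=(0.2632, -1.6367, 1.8205) x1=(-1.3883, 1.9595, 0.2067) x2=(0.0476, 0.9431, 1.7809)
step 4: x0=(0.2676, -1.6091, 1.8473) x1=(-1.4175, 1.9925, 0.1758) x2=(0.0332, 0.9779, 1.7709)
step 5: x0=(0.2720, -1.5815, 1.8741) x1=(-1.4466, 2.0254, 0.1450) x2=(0.0187, 1.0130, 1.7608)
step 6: x0=(0.2764, -1.5541, 1.9009) x1=(-1.4757, 2.0582, 0.1143) x2=(0.0041, 1.0483, 1.7506)
step 7: x0=(0.2808, -1.5267, 1.9277) x1=(-1.5046, 2.0909, 0.0837) x2=(-0.0107, 1.0838, 1.7403)
step 8: x0=(0.2851, -1.4994, 1.9544) x1=(-1.5334, 2.1235, 0.0532) x2=(-0.0256, 1.1195, 1.7298)
step 9: x0=(0.2895, -1.4721, 1.9812) x1=(-1.5622, 2.1561, 0.0228) x2=(-0.0406, 1.1554, 1.7192)
step 10: x0=(0.2939, -1.4450, 2.0079) x1=(-1.5908, 2.1885, -0.0075) x2=(-0.0557, 1.1916, 1.7085)
step 11: x0=(0.2983, -1.4179, 2.0347) x1=(-1.6194, 2.2209, -0.0376) x2=(-0.0709, 1.2280, 1.6976)
step 12: x0=(0.3026, -1.3909, 2.0614) x1=(-1.6479, 2.2532, -0.0677) x2=(-0.0863, 1.2645, 1.6867)
step 13: x0=(0.3070, -1.3639, 2.0882) x1=(-1.6763, 2.2855, -0.0977) x2=(-0.1017, 1.3013, 1.6756)
step 14: x0=(0.3114, -1.3370, 2.1149) x1=(-1.7046, 2.3176, -0.1276) x2=(-0.1173, 1.3383, 1.6643)
step 15: x0=(0.3157, -1.3102, 2.1417) x1=(-1.7328, 2.3497, -0.1574) x2=(-0.1330, 1.3754, 1.6530)
step 16: x0=(0.3201, -1.2835, 2.1684) x1=(-1.7610, 2.3817, -0.1871) x2=(-0.1488, 1.4127, 1.6415)
step 17: x0=(0.3245, -1.2568, 2.1952) x1=(-1.7890, 2.4137, -0.2167) x2=(-0.1648, 1.4503, 1.6298)
step 18: x0=(0.3289, -1.2302, 2.2219) x1=(-1.8170, 2.4456, -0.2462) x2=(-0.1808, 1.4880, 1.6181)
step 19: x0=(0.3332, -1.2037, 2.2487) x1=(-1.8449, 2.4774, -0.2756) x2=(-0.1970, 1.5259, 1.6062)
step 20: x0=(0.3376, -1.1772, 2.2754) x1=(-1.8727, 2.5092, -0.3050) x2=(-0.2133, 1.5639, 1.5942)
step 21: x0=(0.3420, -1.1508, 2.3022) x1=(-1.9004, 2.5409, -0.3342) x2=(-0.2297, 1.6021, 1.5820)
step 22: x0=(0.3464, -1.1245, 2.3290) x1=(-1.9281, 2.5726, -0.3634) x2=(-0.2462, 1.6405, 1.5698)
step 23: x0=(0.3508, -1.0982, 2.3558) x1=(-1.9557, 2.6042, -0.3924) x2=(-0.2628, 1.6791, 1.5574)
step 24: x0=(0.3552, -1.0720, 2.3825) x1=(-1.9832, 2.6358, -0.4214) x2=(-0.2795, 1.7178, 1.5448)
step 25: x0=(0.3596, -1.0458, 2.4093) x1=(-2.0106, 2.6672, -0.4503) x2=(-0.2963, 1.7566, 1.5322)
step 26: x0=(0.3640, -1.0197, 2.4362) x1=(-2.0380, 2.6987, -0.4791) x2=(-0.3132, 1.7956, 1.5194)
step 27: x0=(0.3685, -0.9936, 2.4630) x1=(-2.0653, 2.7301, -0.5078) x2=(-0.3303, 1.8348, 1.5064)
step 28: x0=(0.3729, -0.9676, 2.4898) x1=(-2.0925, 2.7614, -0.5364) x2=(-0.3474, 1.8741, 1.4934)
step 29: x0=(0.3773, -0.9417, 2.5166) x1=(-2.1196, 2.7927, -0.5650) x2=(-0.3647, 1.9135, 1.4802)
step 30: x0=(0.3818, -0.9158, 2.5435) x1=(-2.1467, 2.8240, -0.5935) x2=(-0.3820, 1.9531, 1.4669)
step 31: x0=(0.3862, -0.8899, 2.5703) x1=(-2.1737, 2.8552, -0.6218) x2=(-0.3995, 1.9928, 1.4535)
step 32: x0=(0.3907, -0.8641, 2.5972) x1=(-2.2006, 2.8863, -0.6501) x2=(-0.4170, 2.0326, 1.4399)
step 33: x0=(0.3951, -0.8384, 2.6241) x1=(-2.2275, 2.9174, -0.6784) x2=(-0.4347, 2.0726, 1.4262)
step 34: x0=(0.3996, -0.8127, 2.6510) x1=(-2.2543, 2.9485, -0.7065) x2=(-0.4525, 2.1127, 1.4124)
step 35: x0=(0.4041, -0.7870, 2.6779) x1=(-2.2810, 2.9795, -0.7346) x2=(-0.4703, 2.1529, 1.3985)
step 36: x0=(0.4086, -0.7614, 2.7048) x1=(-2.3077, 3.0105, -0.7626) x2=(-0.4883, 2.1932, 1.3844)
step 37: x0=(0.4130, -0.7359, 2.7318) x1=(-2.3343, 3.0415, -0.7905) x2=(-0.5064, 2.2337, 1.3702)
step 38: x0=(0.4175, -0.7103, 2.7587) x1=(-2.3608, 3.0724, -0.8183) x2=(-0.5245, 2.2742, 1.3559)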